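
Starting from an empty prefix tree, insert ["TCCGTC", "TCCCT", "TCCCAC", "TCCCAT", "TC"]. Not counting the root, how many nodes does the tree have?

Count nodes per top-level branch (shared prefixes stored once):
  'T'-branch (TC, TCCCAC, TCCCAT, TCCCT, TCCGTC): 11 nodes
Sum: 11

11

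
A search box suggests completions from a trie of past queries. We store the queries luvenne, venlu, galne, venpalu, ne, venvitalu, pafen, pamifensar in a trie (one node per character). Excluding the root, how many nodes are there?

42

Trace insertions, counting only characters that open a new branch:
  "luvenne" → 7 new (l, u, v, e, n, n, e)
  "venlu" → 5 new (v, e, n, l, u)
  "galne" → 5 new (g, a, l, n, e)
  "venpalu" → prefix "ven" already present; 4 new (p, a, l, u)
  "ne" → 2 new (n, e)
  "venvitalu" → prefix "ven" already present; 6 new (v, i, t, a, l, u)
  "pafen" → 5 new (p, a, f, e, n)
  "pamifensar" → prefix "pa" already present; 8 new (m, i, f, e, n, s, a, r)
Total nodes = 7 + 5 + 5 + 4 + 2 + 6 + 5 + 8 = 42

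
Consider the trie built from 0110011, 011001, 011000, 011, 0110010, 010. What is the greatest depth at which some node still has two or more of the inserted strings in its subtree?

6

The deepest shared node is where two words last agree before diverging.
"011001" and "0110010" agree on "011001" (6 characters) before diverging; nothing deeper is shared.
Longest shared-prefix length: 6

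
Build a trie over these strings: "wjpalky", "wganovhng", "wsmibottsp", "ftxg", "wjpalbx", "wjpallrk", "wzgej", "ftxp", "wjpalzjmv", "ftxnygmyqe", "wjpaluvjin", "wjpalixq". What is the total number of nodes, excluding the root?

57

Count nodes per top-level branch (shared prefixes stored once):
  'f'-branch (ftxg, ftxnygmyqe, ftxp): 12 nodes
  'w'-branch (wganovhng, wjpalbx, wjpalixq, wjpalky, wjpallrk, wjpaluvjin, wjpalzjmv, wsmibottsp, wzgej): 45 nodes
Sum: 57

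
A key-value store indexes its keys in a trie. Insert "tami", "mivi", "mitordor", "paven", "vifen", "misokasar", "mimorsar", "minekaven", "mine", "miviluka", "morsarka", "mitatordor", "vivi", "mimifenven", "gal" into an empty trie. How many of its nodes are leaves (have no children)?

13

Leaves are exactly the stored words that no other stored word extends.
Those words: "gal", "mimifenven", "mimorsar", "minekaven", "misokasar", "mitatordor", "mitordor", "miviluka", "morsarka", "paven", "tami", "vifen", "vivi"
Leaf count: 13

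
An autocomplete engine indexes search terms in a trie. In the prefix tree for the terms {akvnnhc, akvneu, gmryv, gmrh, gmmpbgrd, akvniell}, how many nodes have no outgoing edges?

A leaf is a node with no children — equivalently, the end of a word that is not a proper prefix of any other stored word.
Those words: "akvneu", "akvniell", "akvnnhc", "gmmpbgrd", "gmrh", "gmryv"
Leaf count: 6

6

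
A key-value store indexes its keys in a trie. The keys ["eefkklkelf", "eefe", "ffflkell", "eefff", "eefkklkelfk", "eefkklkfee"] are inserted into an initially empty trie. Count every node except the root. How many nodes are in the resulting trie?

25

Insert word by word; a character creates a node only if that edge doesn't already exist:
  "eefkklkelf" → 10 new (e, e, f, k, k, l, k, e, l, f)
  "eefe" → prefix "eef" already present; 1 new (e)
  "ffflkell" → 8 new (f, f, f, l, k, e, l, l)
  "eefff" → prefix "eef" already present; 2 new (f, f)
  "eefkklkelfk" → prefix "eefkklkelf" already present; 1 new (k)
  "eefkklkfee" → prefix "eefkklk" already present; 3 new (f, e, e)
Total nodes = 10 + 1 + 8 + 2 + 1 + 3 = 25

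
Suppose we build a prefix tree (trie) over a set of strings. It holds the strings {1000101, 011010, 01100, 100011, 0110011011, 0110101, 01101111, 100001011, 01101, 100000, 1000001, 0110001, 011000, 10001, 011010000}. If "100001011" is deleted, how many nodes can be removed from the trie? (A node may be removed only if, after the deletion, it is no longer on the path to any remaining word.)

4

After clearing the end-marker at "100001011", prune upward until reaching a node still needed by another word.
The suffix "1011" (4 nodes) is used only by "100001011"; the node for "10000" still has the child "0", so pruning stops there.
Nodes removed: 4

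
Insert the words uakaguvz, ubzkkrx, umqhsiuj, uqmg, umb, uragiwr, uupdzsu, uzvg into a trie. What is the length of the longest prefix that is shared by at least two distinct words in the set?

2

Equivalently: take the maximum, over all pairs, of their longest common prefix length.
"umb" and "umqhsiuj" agree on "um" (2 characters) before diverging; nothing deeper is shared.
Longest shared-prefix length: 2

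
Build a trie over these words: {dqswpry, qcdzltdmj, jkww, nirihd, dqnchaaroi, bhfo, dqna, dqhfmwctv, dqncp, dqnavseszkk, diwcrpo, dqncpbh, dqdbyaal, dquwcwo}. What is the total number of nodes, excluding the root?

73

Insert word by word; a character creates a node only if that edge doesn't already exist:
  "dqswpry" → 7 new (d, q, s, w, p, r, y)
  "qcdzltdmj" → 9 new (q, c, d, z, l, t, d, m, j)
  "jkww" → 4 new (j, k, w, w)
  "nirihd" → 6 new (n, i, r, i, h, d)
  "dqnchaaroi" → prefix "dq" already present; 8 new (n, c, h, a, a, r, o, i)
  "bhfo" → 4 new (b, h, f, o)
  "dqna" → prefix "dqn" already present; 1 new (a)
  "dqhfmwctv" → prefix "dq" already present; 7 new (h, f, m, w, c, t, v)
  "dqncp" → prefix "dqnc" already present; 1 new (p)
  "dqnavseszkk" → prefix "dqna" already present; 7 new (v, s, e, s, z, k, k)
  "diwcrpo" → prefix "d" already present; 6 new (i, w, c, r, p, o)
  "dqncpbh" → prefix "dqncp" already present; 2 new (b, h)
  "dqdbyaal" → prefix "dq" already present; 6 new (d, b, y, a, a, l)
  "dquwcwo" → prefix "dq" already present; 5 new (u, w, c, w, o)
Total nodes = 7 + 9 + 4 + 6 + 8 + 4 + 1 + 7 + 1 + 7 + 6 + 2 + 6 + 5 = 73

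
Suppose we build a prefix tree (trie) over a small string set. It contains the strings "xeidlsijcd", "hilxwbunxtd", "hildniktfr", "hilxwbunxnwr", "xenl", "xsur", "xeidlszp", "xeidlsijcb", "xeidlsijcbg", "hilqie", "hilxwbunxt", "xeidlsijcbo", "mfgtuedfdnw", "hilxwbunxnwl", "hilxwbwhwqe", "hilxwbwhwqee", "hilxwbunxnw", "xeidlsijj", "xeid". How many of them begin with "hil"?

9

Walk to "hil"; the words in its subtree are exactly those with that prefix.
Matches: "hildniktfr", "hilqie", "hilxwbunxnw", "hilxwbunxnwl", "hilxwbunxnwr", "hilxwbunxt", "hilxwbunxtd", "hilxwbwhwqe", "hilxwbwhwqee"
Count: 9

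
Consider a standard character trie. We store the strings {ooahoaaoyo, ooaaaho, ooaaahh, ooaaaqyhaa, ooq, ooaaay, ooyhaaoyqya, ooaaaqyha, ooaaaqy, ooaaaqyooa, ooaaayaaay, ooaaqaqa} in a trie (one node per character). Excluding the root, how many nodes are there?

42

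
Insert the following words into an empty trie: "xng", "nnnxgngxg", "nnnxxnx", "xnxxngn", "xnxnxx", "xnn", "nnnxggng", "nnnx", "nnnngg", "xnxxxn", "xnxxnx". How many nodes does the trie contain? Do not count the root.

33

Trie structure (* marks end of a word):
(root)
├─ n
│  └─ n
│     └─ n
│        ├─ n
│        │  └─ g
│        │     └─ g *
│        └─ x *
│           ├─ g
│           │  ├─ g
│           │  │  └─ n
│           │  │     └─ g *
│           │  └─ n
│           │     └─ g
│           │        └─ x
│           │           └─ g *
│           └─ x
│              └─ n
│                 └─ x *
└─ x
   └─ n
      ├─ g *
      ├─ n *
      └─ x
         ├─ n
         │  └─ x
         │     └─ x *
         └─ x
            ├─ n
            │  ├─ g
            │  │  └─ n *
            │  └─ x *
            └─ x
               └─ n *
Counting every labelled node above: 33.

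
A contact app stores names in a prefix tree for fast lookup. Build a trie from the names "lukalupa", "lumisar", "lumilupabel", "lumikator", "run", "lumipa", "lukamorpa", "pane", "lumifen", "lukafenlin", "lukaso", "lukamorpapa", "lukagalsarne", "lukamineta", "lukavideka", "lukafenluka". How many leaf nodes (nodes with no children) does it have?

Leaves are exactly the stored words that no other stored word extends.
Those words: "lukafenlin", "lukafenluka", "lukagalsarne", "lukalupa", "lukamineta", "lukamorpapa", "lukaso", "lukavideka", "lumifen", "lumikator", "lumilupabel", "lumipa", "lumisar", "pane", "run"
Leaf count: 15

15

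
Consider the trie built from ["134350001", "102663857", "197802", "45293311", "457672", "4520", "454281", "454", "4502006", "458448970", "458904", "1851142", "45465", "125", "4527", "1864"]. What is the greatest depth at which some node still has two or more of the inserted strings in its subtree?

3

The deepest shared node is where two words last agree before diverging.
e.g. "4520" and "4527" share the prefix "452" of length 3; no pair shares a longer one.
Longest shared-prefix length: 3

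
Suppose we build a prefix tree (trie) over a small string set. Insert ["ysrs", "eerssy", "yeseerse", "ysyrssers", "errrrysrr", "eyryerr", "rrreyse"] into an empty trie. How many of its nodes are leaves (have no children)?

Leaves are exactly the stored words that no other stored word extends.
Those words: "eerssy", "errrrysrr", "eyryerr", "rrreyse", "yeseerse", "ysrs", "ysyrssers"
Leaf count: 7

7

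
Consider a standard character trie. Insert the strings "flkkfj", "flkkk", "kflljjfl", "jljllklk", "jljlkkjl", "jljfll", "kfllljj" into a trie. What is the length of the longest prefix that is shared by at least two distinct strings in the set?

Equivalently: take the maximum, over all pairs, of their longest common prefix length.
e.g. "flkkfj" and "flkkk" share the prefix "flkk" of length 4; no pair shares a longer one.
Longest shared-prefix length: 4

4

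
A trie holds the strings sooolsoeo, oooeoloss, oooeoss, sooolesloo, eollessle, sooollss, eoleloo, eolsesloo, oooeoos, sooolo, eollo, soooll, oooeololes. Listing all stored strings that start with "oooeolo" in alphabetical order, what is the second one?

oooeoloss

Filter for "oooeolo…" and sort: "oooeololes", "oooeoloss"
Position 2: oooeoloss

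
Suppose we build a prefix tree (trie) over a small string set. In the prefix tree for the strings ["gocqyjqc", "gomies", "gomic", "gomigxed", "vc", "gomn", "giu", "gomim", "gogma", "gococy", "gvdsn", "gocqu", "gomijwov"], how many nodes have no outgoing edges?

A leaf is a node with no children — equivalently, the end of a word that is not a proper prefix of any other stored word.
Those words: "giu", "gococy", "gocqu", "gocqyjqc", "gogma", "gomic", "gomies", "gomigxed", "gomijwov", "gomim", "gomn", "gvdsn", "vc"
Leaf count: 13

13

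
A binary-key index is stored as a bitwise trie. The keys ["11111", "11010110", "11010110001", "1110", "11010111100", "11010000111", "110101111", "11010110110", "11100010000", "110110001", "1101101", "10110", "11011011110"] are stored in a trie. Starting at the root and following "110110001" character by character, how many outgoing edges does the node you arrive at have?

0

Walk "110110001" from the root, arriving at one node.
No stored string extends past "110110001".
That node has 0 child edges.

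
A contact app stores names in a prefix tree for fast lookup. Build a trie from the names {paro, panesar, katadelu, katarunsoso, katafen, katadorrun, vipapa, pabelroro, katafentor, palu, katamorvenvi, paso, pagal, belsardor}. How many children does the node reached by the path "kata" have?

Follow the path "kata" to its node, then look at its outgoing edges.
Distinct next characters after "kata": d, f, m, r.
That node has 4 child edges.

4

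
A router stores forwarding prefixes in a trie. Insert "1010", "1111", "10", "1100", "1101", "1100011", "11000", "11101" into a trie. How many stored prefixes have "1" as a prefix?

Traverse to the node for "1", then collect every word in that subtree.
Matches: "10", "1010", "1100", "11000", "1100011", "1101", "11101", "1111"
Count: 8

8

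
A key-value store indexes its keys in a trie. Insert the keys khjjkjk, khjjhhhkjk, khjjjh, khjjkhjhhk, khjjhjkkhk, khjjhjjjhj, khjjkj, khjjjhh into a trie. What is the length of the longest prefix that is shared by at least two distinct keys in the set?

6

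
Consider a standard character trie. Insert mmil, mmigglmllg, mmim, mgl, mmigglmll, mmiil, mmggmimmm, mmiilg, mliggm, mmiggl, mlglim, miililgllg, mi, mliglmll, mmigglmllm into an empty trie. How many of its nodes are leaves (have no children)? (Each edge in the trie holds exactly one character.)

A leaf is a node with no children — equivalently, the end of a word that is not a proper prefix of any other stored word.
Those words: "mgl", "miililgllg", "mlglim", "mliggm", "mliglmll", "mmggmimmm", "mmigglmllg", "mmigglmllm", "mmiilg", "mmil", "mmim"
Leaf count: 11

11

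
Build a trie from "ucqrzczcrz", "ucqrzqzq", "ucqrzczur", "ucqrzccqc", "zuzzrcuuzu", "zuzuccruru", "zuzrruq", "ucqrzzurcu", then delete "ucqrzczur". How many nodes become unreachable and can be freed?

2

Walk "ucqrzczur" from the leaf back toward the root, removing each node that no remaining word uses.
The suffix "ur" (2 nodes) is used only by "ucqrzczur"; the node for "ucqrzcz" still has the child "c", so pruning stops there.
Nodes removed: 2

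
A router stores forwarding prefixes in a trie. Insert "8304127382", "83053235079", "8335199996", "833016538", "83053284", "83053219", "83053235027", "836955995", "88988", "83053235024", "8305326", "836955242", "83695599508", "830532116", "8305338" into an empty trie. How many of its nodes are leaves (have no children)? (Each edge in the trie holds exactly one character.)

Leaves are exactly the stored words that no other stored word extends.
Those words: "8304127382", "830532116", "83053219", "83053235024", "83053235027", "83053235079", "8305326", "83053284", "8305338", "833016538", "8335199996", "836955242", "83695599508", "88988"
Leaf count: 14

14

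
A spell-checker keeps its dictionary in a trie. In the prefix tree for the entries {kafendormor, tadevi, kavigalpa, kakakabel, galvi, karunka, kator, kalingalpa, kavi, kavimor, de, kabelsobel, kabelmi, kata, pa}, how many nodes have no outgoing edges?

A leaf is a node with no children — equivalently, the end of a word that is not a proper prefix of any other stored word.
Those words: "de", "galvi", "kabelmi", "kabelsobel", "kafendormor", "kakakabel", "kalingalpa", "karunka", "kata", "kator", "kavigalpa", "kavimor", "pa", "tadevi"
Leaf count: 14

14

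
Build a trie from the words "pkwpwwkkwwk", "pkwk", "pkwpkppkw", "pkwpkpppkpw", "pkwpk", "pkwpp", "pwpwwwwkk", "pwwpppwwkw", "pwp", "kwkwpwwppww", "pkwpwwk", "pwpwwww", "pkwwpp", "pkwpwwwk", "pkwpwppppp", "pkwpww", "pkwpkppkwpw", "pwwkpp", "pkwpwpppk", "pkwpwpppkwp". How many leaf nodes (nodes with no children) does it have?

Leaves are exactly the stored words that no other stored word extends.
Those words: "kwkwpwwppww", "pkwk", "pkwpkppkwpw", "pkwpkpppkpw", "pkwpp", "pkwpwpppkwp", "pkwpwppppp", "pkwpwwkkwwk", "pkwpwwwk", "pkwwpp", "pwpwwwwkk", "pwwkpp", "pwwpppwwkw"
Leaf count: 13

13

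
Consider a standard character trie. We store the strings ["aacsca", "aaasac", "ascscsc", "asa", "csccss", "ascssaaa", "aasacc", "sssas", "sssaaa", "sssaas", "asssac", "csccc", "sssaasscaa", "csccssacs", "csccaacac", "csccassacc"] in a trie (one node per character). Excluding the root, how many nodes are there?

For each word, the new-node count is its length minus the longest prefix already in the trie:
  "aacsca" → 6 new (a, a, c, s, c, a)
  "aaasac" → prefix "aa" already present; 4 new (a, s, a, c)
  "ascscsc" → prefix "a" already present; 6 new (s, c, s, c, s, c)
  "asa" → prefix "as" already present; 1 new (a)
  "csccss" → 6 new (c, s, c, c, s, s)
  "ascssaaa" → prefix "ascs" already present; 4 new (s, a, a, a)
  "aasacc" → prefix "aa" already present; 4 new (s, a, c, c)
  "sssas" → 5 new (s, s, s, a, s)
  "sssaaa" → prefix "sssa" already present; 2 new (a, a)
  "sssaas" → prefix "sssaa" already present; 1 new (s)
  "asssac" → prefix "as" already present; 4 new (s, s, a, c)
  "csccc" → prefix "cscc" already present; 1 new (c)
  "sssaasscaa" → prefix "sssaas" already present; 4 new (s, c, a, a)
  "csccssacs" → prefix "csccss" already present; 3 new (a, c, s)
  "csccaacac" → prefix "cscc" already present; 5 new (a, a, c, a, c)
  "csccassacc" → prefix "cscca" already present; 5 new (s, s, a, c, c)
Total nodes = 6 + 4 + 6 + 1 + 6 + 4 + 4 + 5 + 2 + 1 + 4 + 1 + 4 + 3 + 5 + 5 = 61

61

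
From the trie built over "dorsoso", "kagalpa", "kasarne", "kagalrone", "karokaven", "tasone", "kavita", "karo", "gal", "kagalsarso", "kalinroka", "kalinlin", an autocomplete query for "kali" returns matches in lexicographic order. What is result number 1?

DFS of the "kali" subtree visits, in order: "kalinlin", "kalinroka"
The 1st is kalinlin.

kalinlin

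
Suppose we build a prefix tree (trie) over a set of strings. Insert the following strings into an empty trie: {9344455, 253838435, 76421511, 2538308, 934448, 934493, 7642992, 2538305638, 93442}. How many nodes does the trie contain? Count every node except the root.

Trace insertions, counting only characters that open a new branch:
  "9344455" → 7 new (9, 3, 4, 4, 4, 5, 5)
  "253838435" → 9 new (2, 5, 3, 8, 3, 8, 4, 3, 5)
  "76421511" → 8 new (7, 6, 4, 2, 1, 5, 1, 1)
  "2538308" → prefix "25383" already present; 2 new (0, 8)
  "934448" → prefix "93444" already present; 1 new (8)
  "934493" → prefix "9344" already present; 2 new (9, 3)
  "7642992" → prefix "7642" already present; 3 new (9, 9, 2)
  "2538305638" → prefix "253830" already present; 4 new (5, 6, 3, 8)
  "93442" → prefix "9344" already present; 1 new (2)
Total nodes = 7 + 9 + 8 + 2 + 1 + 2 + 3 + 4 + 1 = 37

37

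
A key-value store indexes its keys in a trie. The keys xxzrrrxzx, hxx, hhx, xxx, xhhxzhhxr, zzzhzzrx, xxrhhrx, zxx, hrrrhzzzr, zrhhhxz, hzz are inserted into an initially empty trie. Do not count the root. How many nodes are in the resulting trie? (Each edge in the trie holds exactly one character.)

Insert word by word; a character creates a node only if that edge doesn't already exist:
  "xxzrrrxzx" → 9 new (x, x, z, r, r, r, x, z, x)
  "hxx" → 3 new (h, x, x)
  "hhx" → prefix "h" already present; 2 new (h, x)
  "xxx" → prefix "xx" already present; 1 new (x)
  "xhhxzhhxr" → prefix "x" already present; 8 new (h, h, x, z, h, h, x, r)
  "zzzhzzrx" → 8 new (z, z, z, h, z, z, r, x)
  "xxrhhrx" → prefix "xx" already present; 5 new (r, h, h, r, x)
  "zxx" → prefix "z" already present; 2 new (x, x)
  "hrrrhzzzr" → prefix "h" already present; 8 new (r, r, r, h, z, z, z, r)
  "zrhhhxz" → prefix "z" already present; 6 new (r, h, h, h, x, z)
  "hzz" → prefix "h" already present; 2 new (z, z)
Total nodes = 9 + 3 + 2 + 1 + 8 + 8 + 5 + 2 + 8 + 6 + 2 = 54

54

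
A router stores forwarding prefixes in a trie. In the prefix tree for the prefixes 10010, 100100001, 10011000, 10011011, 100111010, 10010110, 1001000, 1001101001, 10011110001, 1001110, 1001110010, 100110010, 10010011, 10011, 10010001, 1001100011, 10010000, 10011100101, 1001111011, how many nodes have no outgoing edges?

12

Leaves are exactly the stored words that no other stored word extends.
Those words: "100100001", "10010001", "10010011", "10010110", "1001100011", "100110010", "1001101001", "10011011", "10011100101", "100111010", "10011110001", "1001111011"
Leaf count: 12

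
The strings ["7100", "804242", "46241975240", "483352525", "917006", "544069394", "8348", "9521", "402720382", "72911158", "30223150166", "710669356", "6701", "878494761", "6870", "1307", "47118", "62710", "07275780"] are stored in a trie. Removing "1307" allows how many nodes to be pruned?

4

Walk "1307" from the leaf back toward the root, removing each node that no remaining word uses.
No other word shares any prefix with "1307", so all 4 of its nodes go.
Nodes removed: 4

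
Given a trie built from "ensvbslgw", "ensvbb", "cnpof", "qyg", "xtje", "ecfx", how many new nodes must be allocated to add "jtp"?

3

No existing word starts with "j", so every character of "jtp" needs a new node.
3 − 0 = 3 new nodes.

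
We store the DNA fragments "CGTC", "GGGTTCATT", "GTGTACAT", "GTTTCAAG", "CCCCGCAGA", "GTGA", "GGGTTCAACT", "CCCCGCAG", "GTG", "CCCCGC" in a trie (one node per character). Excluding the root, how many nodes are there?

38

Trace insertions, counting only characters that open a new branch:
  "CGTC" → 4 new (C, G, T, C)
  "GGGTTCATT" → 9 new (G, G, G, T, T, C, A, T, T)
  "GTGTACAT" → prefix "G" already present; 7 new (T, G, T, A, C, A, T)
  "GTTTCAAG" → prefix "GT" already present; 6 new (T, T, C, A, A, G)
  "CCCCGCAGA" → prefix "C" already present; 8 new (C, C, C, G, C, A, G, A)
  "GTGA" → prefix "GTG" already present; 1 new (A)
  "GGGTTCAACT" → prefix "GGGTTCA" already present; 3 new (A, C, T)
  "CCCCGCAG" → prefix "CCCCGCAG" already present; 0 new (none)
  "GTG" → prefix "GTG" already present; 0 new (none)
  "CCCCGC" → prefix "CCCCGC" already present; 0 new (none)
Total nodes = 4 + 9 + 7 + 6 + 8 + 1 + 3 + 0 + 0 + 0 = 38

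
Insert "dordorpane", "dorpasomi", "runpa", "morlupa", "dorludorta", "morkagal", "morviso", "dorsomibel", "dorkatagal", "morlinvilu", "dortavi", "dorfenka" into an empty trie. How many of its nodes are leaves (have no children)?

Leaves are exactly the stored words that no other stored word extends.
Those words: "dordorpane", "dorfenka", "dorkatagal", "dorludorta", "dorpasomi", "dorsomibel", "dortavi", "morkagal", "morlinvilu", "morlupa", "morviso", "runpa"
Leaf count: 12

12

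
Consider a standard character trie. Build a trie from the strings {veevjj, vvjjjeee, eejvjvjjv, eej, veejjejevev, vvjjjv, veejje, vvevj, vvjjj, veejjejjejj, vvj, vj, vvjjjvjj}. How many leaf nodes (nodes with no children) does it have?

Leaves are exactly the stored words that no other stored word extends.
Those words: "eejvjvjjv", "veejjejevev", "veejjejjejj", "veevjj", "vj", "vvevj", "vvjjjeee", "vvjjjvjj"
Leaf count: 8

8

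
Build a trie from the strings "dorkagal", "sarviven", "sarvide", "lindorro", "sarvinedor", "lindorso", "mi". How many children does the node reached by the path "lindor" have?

Walk "lindor" from the root, arriving at one node.
Distinct next characters after "lindor": r, s.
That node has 2 child edges.

2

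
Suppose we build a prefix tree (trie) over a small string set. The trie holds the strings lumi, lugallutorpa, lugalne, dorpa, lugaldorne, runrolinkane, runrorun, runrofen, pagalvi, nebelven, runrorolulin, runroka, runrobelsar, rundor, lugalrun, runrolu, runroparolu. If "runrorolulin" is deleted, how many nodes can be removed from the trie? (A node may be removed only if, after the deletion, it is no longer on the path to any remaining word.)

After clearing the end-marker at "runrorolulin", prune upward until reaching a node still needed by another word.
The suffix "olulin" (6 nodes) is used only by "runrorolulin"; the node for "runror" still has the child "u", so pruning stops there.
Nodes removed: 6

6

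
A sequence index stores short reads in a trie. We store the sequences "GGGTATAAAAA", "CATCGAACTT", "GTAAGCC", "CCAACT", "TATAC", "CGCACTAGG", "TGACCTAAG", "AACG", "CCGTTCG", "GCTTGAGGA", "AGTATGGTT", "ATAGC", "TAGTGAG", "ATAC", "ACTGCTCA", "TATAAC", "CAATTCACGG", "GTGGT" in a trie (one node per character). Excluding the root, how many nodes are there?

108

Insert word by word; a character creates a node only if that edge doesn't already exist:
  "GGGTATAAAAA" → 11 new (G, G, G, T, A, T, A, A, A, A, A)
  "CATCGAACTT" → 10 new (C, A, T, C, G, A, A, C, T, T)
  "GTAAGCC" → prefix "G" already present; 6 new (T, A, A, G, C, C)
  "CCAACT" → prefix "C" already present; 5 new (C, A, A, C, T)
  "TATAC" → 5 new (T, A, T, A, C)
  "CGCACTAGG" → prefix "C" already present; 8 new (G, C, A, C, T, A, G, G)
  "TGACCTAAG" → prefix "T" already present; 8 new (G, A, C, C, T, A, A, G)
  "AACG" → 4 new (A, A, C, G)
  "CCGTTCG" → prefix "CC" already present; 5 new (G, T, T, C, G)
  "GCTTGAGGA" → prefix "G" already present; 8 new (C, T, T, G, A, G, G, A)
  "AGTATGGTT" → prefix "A" already present; 8 new (G, T, A, T, G, G, T, T)
  "ATAGC" → prefix "A" already present; 4 new (T, A, G, C)
  "TAGTGAG" → prefix "TA" already present; 5 new (G, T, G, A, G)
  "ATAC" → prefix "ATA" already present; 1 new (C)
  "ACTGCTCA" → prefix "A" already present; 7 new (C, T, G, C, T, C, A)
  "TATAAC" → prefix "TATA" already present; 2 new (A, C)
  "CAATTCACGG" → prefix "CA" already present; 8 new (A, T, T, C, A, C, G, G)
  "GTGGT" → prefix "GT" already present; 3 new (G, G, T)
Total nodes = 11 + 10 + 6 + 5 + 5 + 8 + 8 + 4 + 5 + 8 + 8 + 4 + 5 + 1 + 7 + 2 + 8 + 3 = 108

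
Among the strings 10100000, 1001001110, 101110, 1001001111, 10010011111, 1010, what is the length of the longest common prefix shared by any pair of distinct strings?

10

Look for the deepest trie node that still has at least two words in its subtree.
"1001001111" and "10010011111" agree on "1001001111" (10 characters) before diverging; nothing deeper is shared.
Longest shared-prefix length: 10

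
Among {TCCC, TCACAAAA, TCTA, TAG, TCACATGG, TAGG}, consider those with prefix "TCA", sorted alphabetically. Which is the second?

Words with prefix "TCA", in lexicographic order: "TCACAAAA", "TCACATGG"
The 2nd is TCACATGG.

TCACATGG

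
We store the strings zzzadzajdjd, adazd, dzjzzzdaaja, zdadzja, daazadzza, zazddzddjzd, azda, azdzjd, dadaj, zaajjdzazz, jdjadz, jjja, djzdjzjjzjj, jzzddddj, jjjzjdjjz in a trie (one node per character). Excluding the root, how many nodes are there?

Insert word by word; a character creates a node only if that edge doesn't already exist:
  "zzzadzajdjd" → 11 new (z, z, z, a, d, z, a, j, d, j, d)
  "adazd" → 5 new (a, d, a, z, d)
  "dzjzzzdaaja" → 11 new (d, z, j, z, z, z, d, a, a, j, a)
  "zdadzja" → prefix "z" already present; 6 new (d, a, d, z, j, a)
  "daazadzza" → prefix "d" already present; 8 new (a, a, z, a, d, z, z, a)
  "zazddzddjzd" → prefix "z" already present; 10 new (a, z, d, d, z, d, d, j, z, d)
  "azda" → prefix "a" already present; 3 new (z, d, a)
  "azdzjd" → prefix "azd" already present; 3 new (z, j, d)
  "dadaj" → prefix "da" already present; 3 new (d, a, j)
  "zaajjdzazz" → prefix "za" already present; 8 new (a, j, j, d, z, a, z, z)
  "jdjadz" → 6 new (j, d, j, a, d, z)
  "jjja" → prefix "j" already present; 3 new (j, j, a)
  "djzdjzjjzjj" → prefix "d" already present; 10 new (j, z, d, j, z, j, j, z, j, j)
  "jzzddddj" → prefix "j" already present; 7 new (z, z, d, d, d, d, j)
  "jjjzjdjjz" → prefix "jjj" already present; 6 new (z, j, d, j, j, z)
Total nodes = 11 + 5 + 11 + 6 + 8 + 10 + 3 + 3 + 3 + 8 + 6 + 3 + 10 + 7 + 6 = 100

100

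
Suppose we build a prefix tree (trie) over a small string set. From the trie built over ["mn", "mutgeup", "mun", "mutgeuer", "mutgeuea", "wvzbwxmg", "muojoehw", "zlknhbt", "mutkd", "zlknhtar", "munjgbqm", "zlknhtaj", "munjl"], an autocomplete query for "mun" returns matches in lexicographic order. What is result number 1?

mun

Filter for "mun…" and sort: "mun", "munjgbqm", "munjl"
Position 1: mun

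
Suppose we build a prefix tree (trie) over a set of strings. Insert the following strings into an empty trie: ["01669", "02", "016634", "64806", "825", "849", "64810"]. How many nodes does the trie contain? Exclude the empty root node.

Insert word by word; a character creates a node only if that edge doesn't already exist:
  "01669" → 5 new (0, 1, 6, 6, 9)
  "02" → prefix "0" already present; 1 new (2)
  "016634" → prefix "0166" already present; 2 new (3, 4)
  "64806" → 5 new (6, 4, 8, 0, 6)
  "825" → 3 new (8, 2, 5)
  "849" → prefix "8" already present; 2 new (4, 9)
  "64810" → prefix "648" already present; 2 new (1, 0)
Total nodes = 5 + 1 + 2 + 5 + 3 + 2 + 2 = 20

20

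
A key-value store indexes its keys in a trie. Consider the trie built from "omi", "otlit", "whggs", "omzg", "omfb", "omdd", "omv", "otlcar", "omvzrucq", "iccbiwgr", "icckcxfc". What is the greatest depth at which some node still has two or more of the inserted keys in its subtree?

Equivalently: take the maximum, over all pairs, of their longest common prefix length.
"iccbiwgr" and "icckcxfc" agree on "icc" (3 characters) before diverging; nothing deeper is shared.
Longest shared-prefix length: 3

3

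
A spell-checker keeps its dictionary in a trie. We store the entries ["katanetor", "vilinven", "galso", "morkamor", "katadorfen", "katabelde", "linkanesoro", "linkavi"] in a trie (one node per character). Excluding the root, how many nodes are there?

54

Count nodes per top-level branch (shared prefixes stored once):
  'g'-branch (galso): 5 nodes
  'k'-branch (katabelde, katadorfen, katanetor): 20 nodes
  'l'-branch (linkanesoro, linkavi): 13 nodes
  'm'-branch (morkamor): 8 nodes
  'v'-branch (vilinven): 8 nodes
Sum: 54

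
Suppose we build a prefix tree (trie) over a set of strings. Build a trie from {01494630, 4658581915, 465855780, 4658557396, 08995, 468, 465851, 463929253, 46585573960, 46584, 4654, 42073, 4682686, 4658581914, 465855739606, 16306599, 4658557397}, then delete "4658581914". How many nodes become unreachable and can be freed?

Walk "4658581914" from the leaf back toward the root, removing each node that no remaining word uses.
The suffix "4" (1 node) is used only by "4658581914"; the node for "465858191" still has the child "5", so pruning stops there.
Nodes removed: 1

1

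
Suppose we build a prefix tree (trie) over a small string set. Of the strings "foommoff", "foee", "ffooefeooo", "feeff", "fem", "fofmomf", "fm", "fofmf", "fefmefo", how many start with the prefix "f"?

Filter for entries beginning with "f":
Matches: "feeff", "fefmefo", "fem", "ffooefeooo", "fm", "foee", "fofmf", "fofmomf", "foommoff"
Count: 9

9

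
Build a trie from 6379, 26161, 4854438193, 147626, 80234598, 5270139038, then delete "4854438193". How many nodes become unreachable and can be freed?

10

Walk "4854438193" from the leaf back toward the root, removing each node that no remaining word uses.
No other word shares any prefix with "4854438193", so all 10 of its nodes go.
Nodes removed: 10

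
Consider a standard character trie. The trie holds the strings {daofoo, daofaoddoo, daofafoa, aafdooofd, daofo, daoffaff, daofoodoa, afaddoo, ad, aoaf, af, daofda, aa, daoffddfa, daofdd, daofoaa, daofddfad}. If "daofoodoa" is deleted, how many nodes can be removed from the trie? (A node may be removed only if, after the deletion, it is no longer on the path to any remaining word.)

Walk "daofoodoa" from the leaf back toward the root, removing each node that no remaining word uses.
The suffix "doa" (3 nodes) is used only by "daofoodoa"; "daofoo" is itself a stored word, so pruning stops there.
Nodes removed: 3

3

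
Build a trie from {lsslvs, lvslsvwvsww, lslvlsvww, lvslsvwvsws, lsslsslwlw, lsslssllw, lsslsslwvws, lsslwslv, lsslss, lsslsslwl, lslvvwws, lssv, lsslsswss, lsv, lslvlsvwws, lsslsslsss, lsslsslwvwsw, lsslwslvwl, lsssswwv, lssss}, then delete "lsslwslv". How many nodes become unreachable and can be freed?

A node on "lsslwslv"'s path can go only if nothing else ends at it or branches off below it.
Every node on "lsslwslv" is still needed (e.g. by "lsslwslvwl"), so nothing is freed.
Nodes removed: 0

0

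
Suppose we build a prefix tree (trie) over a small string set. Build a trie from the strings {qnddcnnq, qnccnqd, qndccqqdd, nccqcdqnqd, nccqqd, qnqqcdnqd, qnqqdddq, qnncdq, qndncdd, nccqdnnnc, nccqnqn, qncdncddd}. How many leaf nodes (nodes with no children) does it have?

12

A leaf is a node with no children — equivalently, the end of a word that is not a proper prefix of any other stored word.
Those words: "nccqcdqnqd", "nccqdnnnc", "nccqnqn", "nccqqd", "qnccnqd", "qncdncddd", "qndccqqdd", "qnddcnnq", "qndncdd", "qnncdq", "qnqqcdnqd", "qnqqdddq"
Leaf count: 12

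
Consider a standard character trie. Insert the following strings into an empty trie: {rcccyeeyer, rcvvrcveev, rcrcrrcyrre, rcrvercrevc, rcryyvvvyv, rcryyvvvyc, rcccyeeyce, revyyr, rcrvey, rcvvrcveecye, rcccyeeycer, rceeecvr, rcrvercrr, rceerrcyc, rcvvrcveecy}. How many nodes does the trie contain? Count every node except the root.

Insert word by word; a character creates a node only if that edge doesn't already exist:
  "rcccyeeyer" → 10 new (r, c, c, c, y, e, e, y, e, r)
  "rcvvrcveev" → prefix "rc" already present; 8 new (v, v, r, c, v, e, e, v)
  "rcrcrrcyrre" → prefix "rc" already present; 9 new (r, c, r, r, c, y, r, r, e)
  "rcrvercrevc" → prefix "rcr" already present; 8 new (v, e, r, c, r, e, v, c)
  "rcryyvvvyv" → prefix "rcr" already present; 7 new (y, y, v, v, v, y, v)
  "rcryyvvvyc" → prefix "rcryyvvvy" already present; 1 new (c)
  "rcccyeeyce" → prefix "rcccyeey" already present; 2 new (c, e)
  "revyyr" → prefix "r" already present; 5 new (e, v, y, y, r)
  "rcrvey" → prefix "rcrve" already present; 1 new (y)
  "rcvvrcveecye" → prefix "rcvvrcvee" already present; 3 new (c, y, e)
  "rcccyeeycer" → prefix "rcccyeeyce" already present; 1 new (r)
  "rceeecvr" → prefix "rc" already present; 6 new (e, e, e, c, v, r)
  "rcrvercrr" → prefix "rcrvercr" already present; 1 new (r)
  "rceerrcyc" → prefix "rcee" already present; 5 new (r, r, c, y, c)
  "rcvvrcveecy" → prefix "rcvvrcveecy" already present; 0 new (none)
Total nodes = 10 + 8 + 9 + 8 + 7 + 1 + 2 + 5 + 1 + 3 + 1 + 6 + 1 + 5 + 0 = 67

67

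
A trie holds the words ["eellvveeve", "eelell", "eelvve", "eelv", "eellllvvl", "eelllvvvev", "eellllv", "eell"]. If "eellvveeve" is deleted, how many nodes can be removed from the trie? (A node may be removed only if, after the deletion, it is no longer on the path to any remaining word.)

After clearing the end-marker at "eellvveeve", prune upward until reaching a node still needed by another word.
The suffix "vveeve" (6 nodes) is used only by "eellvveeve"; the node for "eell" still has the child "l", so pruning stops there.
Nodes removed: 6

6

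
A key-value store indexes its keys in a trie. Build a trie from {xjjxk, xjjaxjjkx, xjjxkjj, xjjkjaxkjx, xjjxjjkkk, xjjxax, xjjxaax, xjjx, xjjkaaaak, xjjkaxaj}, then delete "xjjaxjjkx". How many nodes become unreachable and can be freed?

6

After clearing the end-marker at "xjjaxjjkx", prune upward until reaching a node still needed by another word.
The suffix "axjjkx" (6 nodes) is used only by "xjjaxjjkx"; the node for "xjj" still has the child "x", so pruning stops there.
Nodes removed: 6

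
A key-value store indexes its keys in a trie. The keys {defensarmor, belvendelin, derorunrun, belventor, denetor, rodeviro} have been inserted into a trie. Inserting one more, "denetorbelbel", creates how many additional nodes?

"denetor" is already a path in the trie; the remaining "belbel" must be added.
New nodes needed: |"denetorbelbel"| − 7 = 13 − 7 = 6.

6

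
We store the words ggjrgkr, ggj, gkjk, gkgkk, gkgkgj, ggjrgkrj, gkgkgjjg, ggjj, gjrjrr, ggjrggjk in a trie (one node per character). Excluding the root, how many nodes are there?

Trie structure (* marks end of a word):
(root)
└─ g
   ├─ g
   │  └─ j *
   │     ├─ j *
   │     └─ r
   │        └─ g
   │           ├─ g
   │           │  └─ j
   │           │     └─ k *
   │           └─ k
   │              └─ r *
   │                 └─ j *
   ├─ j
   │  └─ r
   │     └─ j
   │        └─ r
   │           └─ r *
   └─ k
      ├─ g
      │  └─ k
      │     ├─ g
      │     │  └─ j *
      │     │     └─ j
      │     │        └─ g *
      │     └─ k *
      └─ j
         └─ k *
Counting every labelled node above: 27.

27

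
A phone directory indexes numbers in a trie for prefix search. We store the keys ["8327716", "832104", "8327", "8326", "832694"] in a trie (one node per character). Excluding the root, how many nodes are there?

Insert word by word; a character creates a node only if that edge doesn't already exist:
  "8327716" → 7 new (8, 3, 2, 7, 7, 1, 6)
  "832104" → prefix "832" already present; 3 new (1, 0, 4)
  "8327" → prefix "8327" already present; 0 new (none)
  "8326" → prefix "832" already present; 1 new (6)
  "832694" → prefix "8326" already present; 2 new (9, 4)
Total nodes = 7 + 3 + 0 + 1 + 2 = 13

13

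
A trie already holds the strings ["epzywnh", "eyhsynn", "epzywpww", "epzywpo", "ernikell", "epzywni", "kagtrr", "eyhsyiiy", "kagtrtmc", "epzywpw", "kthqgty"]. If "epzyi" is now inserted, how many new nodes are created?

1

The longest prefix of "epzyi" already in the trie is "epzy" (length 4).
New nodes needed: |"epzyi"| − 4 = 5 − 4 = 1.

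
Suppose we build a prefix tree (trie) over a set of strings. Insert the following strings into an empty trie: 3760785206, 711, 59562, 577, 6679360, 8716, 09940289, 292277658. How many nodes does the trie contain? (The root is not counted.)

Insert word by word; a character creates a node only if that edge doesn't already exist:
  "3760785206" → 10 new (3, 7, 6, 0, 7, 8, 5, 2, 0, 6)
  "711" → 3 new (7, 1, 1)
  "59562" → 5 new (5, 9, 5, 6, 2)
  "577" → prefix "5" already present; 2 new (7, 7)
  "6679360" → 7 new (6, 6, 7, 9, 3, 6, 0)
  "8716" → 4 new (8, 7, 1, 6)
  "09940289" → 8 new (0, 9, 9, 4, 0, 2, 8, 9)
  "292277658" → 9 new (2, 9, 2, 2, 7, 7, 6, 5, 8)
Total nodes = 10 + 3 + 5 + 2 + 7 + 4 + 8 + 9 = 48

48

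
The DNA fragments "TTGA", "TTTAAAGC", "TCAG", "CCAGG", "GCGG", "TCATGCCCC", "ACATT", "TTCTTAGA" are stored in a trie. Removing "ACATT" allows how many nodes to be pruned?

After clearing the end-marker at "ACATT", prune upward until reaching a node still needed by another word.
No other word shares any prefix with "ACATT", so all 5 of its nodes go.
Nodes removed: 5

5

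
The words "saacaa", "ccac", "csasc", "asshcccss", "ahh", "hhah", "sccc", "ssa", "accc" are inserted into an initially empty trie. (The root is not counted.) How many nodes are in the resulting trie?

37

Trie structure (* marks end of a word):
(root)
├─ a
│  ├─ c
│  │  └─ c
│  │     └─ c *
│  ├─ h
│  │  └─ h *
│  └─ s
│     └─ s
│        └─ h
│           └─ c
│              └─ c
│                 └─ c
│                    └─ s
│                       └─ s *
├─ c
│  ├─ c
│  │  └─ a
│  │     └─ c *
│  └─ s
│     └─ a
│        └─ s
│           └─ c *
├─ h
│  └─ h
│     └─ a
│        └─ h *
└─ s
   ├─ a
   │  └─ a
   │     └─ c
   │        └─ a
   │           └─ a *
   ├─ c
   │  └─ c
   │     └─ c *
   └─ s
      └─ a *
Counting every labelled node above: 37.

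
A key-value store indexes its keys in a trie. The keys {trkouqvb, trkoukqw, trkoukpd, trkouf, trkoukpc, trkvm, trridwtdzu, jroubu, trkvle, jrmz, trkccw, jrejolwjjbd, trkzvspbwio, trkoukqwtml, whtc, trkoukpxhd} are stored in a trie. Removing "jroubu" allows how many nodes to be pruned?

4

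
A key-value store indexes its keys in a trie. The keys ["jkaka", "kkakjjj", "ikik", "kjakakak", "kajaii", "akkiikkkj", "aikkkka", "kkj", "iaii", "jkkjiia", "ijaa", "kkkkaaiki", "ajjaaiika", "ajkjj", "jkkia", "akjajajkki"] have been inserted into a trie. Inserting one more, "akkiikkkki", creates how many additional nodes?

2

The longest prefix of "akkiikkkki" already in the trie is "akkiikkk" (length 8).
So 10 − 8 = 2 new nodes.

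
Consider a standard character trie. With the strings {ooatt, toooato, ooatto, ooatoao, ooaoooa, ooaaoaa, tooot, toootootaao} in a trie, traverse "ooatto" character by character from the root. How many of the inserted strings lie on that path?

2

Walk "ooatto" from the root; an end-of-word marker is hit whenever a stored word is a prefix of "ooatto".
Prefixes of the query that are stored words: "ooatt", "ooatto"
Count: 2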